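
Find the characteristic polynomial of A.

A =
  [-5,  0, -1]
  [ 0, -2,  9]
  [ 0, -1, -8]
x^3 + 15*x^2 + 75*x + 125

Expanding det(x·I − A) (e.g. by cofactor expansion or by noting that A is similar to its Jordan form J, which has the same characteristic polynomial as A) gives
  χ_A(x) = x^3 + 15*x^2 + 75*x + 125
which factors as (x + 5)^3. The eigenvalues (with algebraic multiplicities) are λ = -5 with multiplicity 3.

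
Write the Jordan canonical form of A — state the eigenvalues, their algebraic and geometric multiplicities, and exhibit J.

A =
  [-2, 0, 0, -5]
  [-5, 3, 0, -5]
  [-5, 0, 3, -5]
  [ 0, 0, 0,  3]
J_1(-2) ⊕ J_1(3) ⊕ J_1(3) ⊕ J_1(3)

The characteristic polynomial is
  det(x·I − A) = x^4 - 7*x^3 + 9*x^2 + 27*x - 54 = (x - 3)^3*(x + 2)

Eigenvalues and multiplicities (the geometric multiplicity of λ is n − rank(A − λI), which equals the number of Jordan blocks for λ):
  λ = -2: algebraic multiplicity = 1, geometric multiplicity = 1
  λ = 3: algebraic multiplicity = 3, geometric multiplicity = 3

Determining the block sizes for each eigenvalue:
  λ = -2: one block (gm = 1), so the single block has size am = 1 → block sizes [1]
  λ = 3: gm = am = 3, so every block has size 1 → block sizes [1, 1, 1]

Assembling the blocks gives a Jordan form
J =
  [-2, 0, 0, 0]
  [ 0, 3, 0, 0]
  [ 0, 0, 3, 0]
  [ 0, 0, 0, 3]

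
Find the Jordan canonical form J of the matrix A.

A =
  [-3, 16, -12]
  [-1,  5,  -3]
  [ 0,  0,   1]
J_2(1) ⊕ J_1(1)

The characteristic polynomial is
  det(x·I − A) = x^3 - 3*x^2 + 3*x - 1 = (x - 1)^3

Eigenvalues and multiplicities (the geometric multiplicity of λ is n − rank(A − λI), which equals the number of Jordan blocks for λ):
  λ = 1: algebraic multiplicity = 3, geometric multiplicity = 2

Determining the block sizes for each eigenvalue:
  λ = 1: 2 blocks summing to 3 forces exactly one block of size 2 and the rest size 1 → block sizes [2, 1]

Assembling the blocks gives a Jordan form
J =
  [1, 1, 0]
  [0, 1, 0]
  [0, 0, 1]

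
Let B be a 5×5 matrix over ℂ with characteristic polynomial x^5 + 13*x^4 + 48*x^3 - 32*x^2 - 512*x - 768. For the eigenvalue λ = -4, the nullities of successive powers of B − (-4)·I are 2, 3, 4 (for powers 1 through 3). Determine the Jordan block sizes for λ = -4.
Block sizes for λ = -4: [3, 1]

From the dimensions of kernels of powers, the number of Jordan blocks of size at least j is d_j − d_{j−1} where d_j = dim ker(N^j) (with d_0 = 0). Computing the differences gives [2, 1, 1].
The number of blocks of size exactly k is (#blocks of size ≥ k) − (#blocks of size ≥ k + 1), so the partition is: 1 block(s) of size 1, 1 block(s) of size 3.
In nonincreasing order the block sizes are [3, 1].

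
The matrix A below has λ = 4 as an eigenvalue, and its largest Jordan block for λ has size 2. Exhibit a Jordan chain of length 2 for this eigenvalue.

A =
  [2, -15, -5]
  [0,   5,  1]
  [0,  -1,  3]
A Jordan chain for λ = 4 of length 2:
v_1 = (5, -1, 1)ᵀ
v_2 = (5, -1, 0)ᵀ

Let N = A − (4)·I. We want v_2 with N^2 v_2 = 0 but N^1 v_2 ≠ 0; then v_{j-1} := N · v_j for j = 2, …, 2.

Pick v_2 = (5, -1, 0)ᵀ.
Then v_1 = N · v_2 = (5, -1, 1)ᵀ.

Sanity check: (A − (4)·I) v_1 = (0, 0, 0)ᵀ = 0. ✓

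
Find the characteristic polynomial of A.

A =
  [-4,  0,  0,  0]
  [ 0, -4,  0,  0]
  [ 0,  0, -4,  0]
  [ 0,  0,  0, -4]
x^4 + 16*x^3 + 96*x^2 + 256*x + 256

Expanding det(x·I − A) (e.g. by cofactor expansion or by noting that A is similar to its Jordan form J, which has the same characteristic polynomial as A) gives
  χ_A(x) = x^4 + 16*x^3 + 96*x^2 + 256*x + 256
which factors as (x + 4)^4. The eigenvalues (with algebraic multiplicities) are λ = -4 with multiplicity 4.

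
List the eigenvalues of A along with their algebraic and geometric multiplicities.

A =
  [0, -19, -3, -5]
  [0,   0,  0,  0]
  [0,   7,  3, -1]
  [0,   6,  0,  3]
λ = 0: alg = 2, geom = 2; λ = 3: alg = 2, geom = 1

Step 1 — factor the characteristic polynomial to read off the algebraic multiplicities:
  χ_A(x) = x^2*(x - 3)^2

Step 2 — compute geometric multiplicities via the rank-nullity identity g(λ) = n − rank(A − λI):
  rank(A − (0)·I) = 2, so dim ker(A − (0)·I) = n − 2 = 2
  rank(A − (3)·I) = 3, so dim ker(A − (3)·I) = n − 3 = 1

Summary:
  λ = 0: algebraic multiplicity = 2, geometric multiplicity = 2
  λ = 3: algebraic multiplicity = 2, geometric multiplicity = 1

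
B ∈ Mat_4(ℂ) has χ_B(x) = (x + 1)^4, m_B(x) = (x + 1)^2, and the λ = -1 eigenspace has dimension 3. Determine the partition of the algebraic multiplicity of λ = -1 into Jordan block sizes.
Block sizes for λ = -1: [2, 1, 1]

Step 1 — from the characteristic polynomial, algebraic multiplicity of λ = -1 is 4. From dim ker(B − (-1)·I) = 3, there are exactly 3 Jordan blocks for λ = -1.
Step 2 — from the minimal polynomial, the factor (x + 1)^2 tells us the largest block for λ = -1 has size 2.
Step 3 — with total size 4, 3 blocks, and largest block 2, the block sizes (in nonincreasing order) are [2, 1, 1].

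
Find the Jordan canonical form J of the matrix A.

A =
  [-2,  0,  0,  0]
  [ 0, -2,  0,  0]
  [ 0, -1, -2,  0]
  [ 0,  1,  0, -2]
J_2(-2) ⊕ J_1(-2) ⊕ J_1(-2)

The characteristic polynomial is
  det(x·I − A) = x^4 + 8*x^3 + 24*x^2 + 32*x + 16 = (x + 2)^4

Eigenvalues and multiplicities (the geometric multiplicity of λ is n − rank(A − λI), which equals the number of Jordan blocks for λ):
  λ = -2: algebraic multiplicity = 4, geometric multiplicity = 3

Determining the block sizes for each eigenvalue:
  λ = -2: 3 blocks summing to 4 forces exactly one block of size 2 and the rest size 1 → block sizes [2, 1, 1]

Assembling the blocks gives a Jordan form
J =
  [-2,  1,  0,  0]
  [ 0, -2,  0,  0]
  [ 0,  0, -2,  0]
  [ 0,  0,  0, -2]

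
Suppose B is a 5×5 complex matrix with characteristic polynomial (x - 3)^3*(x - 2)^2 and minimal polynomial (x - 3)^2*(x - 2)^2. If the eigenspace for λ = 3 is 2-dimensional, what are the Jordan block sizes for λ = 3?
Block sizes for λ = 3: [2, 1]

Step 1 — from the characteristic polynomial, algebraic multiplicity of λ = 3 is 3. From dim ker(B − (3)·I) = 2, there are exactly 2 Jordan blocks for λ = 3.
Step 2 — from the minimal polynomial, the factor (x − 3)^2 tells us the largest block for λ = 3 has size 2.
Step 3 — with total size 3, 2 blocks, and largest block 2, the block sizes (in nonincreasing order) are [2, 1].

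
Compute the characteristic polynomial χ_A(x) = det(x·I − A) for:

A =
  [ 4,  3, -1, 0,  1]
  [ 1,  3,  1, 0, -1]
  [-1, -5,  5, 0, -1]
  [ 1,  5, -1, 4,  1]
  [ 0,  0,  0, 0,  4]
x^5 - 20*x^4 + 160*x^3 - 640*x^2 + 1280*x - 1024

Expanding det(x·I − A) (e.g. by cofactor expansion or by noting that A is similar to its Jordan form J, which has the same characteristic polynomial as A) gives
  χ_A(x) = x^5 - 20*x^4 + 160*x^3 - 640*x^2 + 1280*x - 1024
which factors as (x - 4)^5. The eigenvalues (with algebraic multiplicities) are λ = 4 with multiplicity 5.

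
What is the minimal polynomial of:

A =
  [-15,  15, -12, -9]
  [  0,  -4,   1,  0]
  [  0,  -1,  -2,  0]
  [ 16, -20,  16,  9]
x^3 + 9*x^2 + 27*x + 27

The characteristic polynomial is χ_A(x) = (x + 3)^4, so the eigenvalues are known. The minimal polynomial is
  m_A(x) = Π_λ (x − λ)^{k_λ}
where k_λ is the size of the *largest* Jordan block for λ (equivalently, the smallest k with (A − λI)^k v = 0 for every generalised eigenvector v of λ).

  λ = -3: largest Jordan block has size 3, contributing (x + 3)^3

So m_A(x) = (x + 3)^3 = x^3 + 9*x^2 + 27*x + 27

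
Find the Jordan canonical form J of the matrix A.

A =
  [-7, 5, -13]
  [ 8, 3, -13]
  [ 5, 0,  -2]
J_3(-2)

The characteristic polynomial is
  det(x·I − A) = x^3 + 6*x^2 + 12*x + 8 = (x + 2)^3

Eigenvalues and multiplicities (the geometric multiplicity of λ is n − rank(A − λI), which equals the number of Jordan blocks for λ):
  λ = -2: algebraic multiplicity = 3, geometric multiplicity = 1

Determining the block sizes for each eigenvalue:
  λ = -2: one block (gm = 1), so the single block has size am = 3 → block sizes [3]

Assembling the blocks gives a Jordan form
J =
  [-2,  1,  0]
  [ 0, -2,  1]
  [ 0,  0, -2]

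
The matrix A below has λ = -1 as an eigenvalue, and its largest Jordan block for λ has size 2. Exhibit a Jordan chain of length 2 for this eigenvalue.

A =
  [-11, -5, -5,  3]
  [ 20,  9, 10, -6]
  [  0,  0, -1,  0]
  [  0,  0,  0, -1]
A Jordan chain for λ = -1 of length 2:
v_1 = (-10, 20, 0, 0)ᵀ
v_2 = (1, 0, 0, 0)ᵀ

Let N = A − (-1)·I. We want v_2 with N^2 v_2 = 0 but N^1 v_2 ≠ 0; then v_{j-1} := N · v_j for j = 2, …, 2.

Pick v_2 = (1, 0, 0, 0)ᵀ.
Then v_1 = N · v_2 = (-10, 20, 0, 0)ᵀ.

Sanity check: (A − (-1)·I) v_1 = (0, 0, 0, 0)ᵀ = 0. ✓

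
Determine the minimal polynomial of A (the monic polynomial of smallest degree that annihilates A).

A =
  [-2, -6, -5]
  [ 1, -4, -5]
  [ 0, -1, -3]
x^3 + 9*x^2 + 27*x + 27

The characteristic polynomial is χ_A(x) = (x + 3)^3, so the eigenvalues are known. The minimal polynomial is
  m_A(x) = Π_λ (x − λ)^{k_λ}
where k_λ is the size of the *largest* Jordan block for λ (equivalently, the smallest k with (A − λI)^k v = 0 for every generalised eigenvector v of λ).

  λ = -3: largest Jordan block has size 3, contributing (x + 3)^3

So m_A(x) = (x + 3)^3 = x^3 + 9*x^2 + 27*x + 27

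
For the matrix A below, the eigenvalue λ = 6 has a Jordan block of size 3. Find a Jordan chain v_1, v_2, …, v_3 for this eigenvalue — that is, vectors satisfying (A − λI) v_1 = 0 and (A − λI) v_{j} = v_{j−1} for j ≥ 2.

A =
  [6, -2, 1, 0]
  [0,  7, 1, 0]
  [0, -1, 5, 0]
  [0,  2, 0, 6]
A Jordan chain for λ = 6 of length 3:
v_1 = (-3, 0, 0, 2)ᵀ
v_2 = (-2, 1, -1, 2)ᵀ
v_3 = (0, 1, 0, 0)ᵀ

Let N = A − (6)·I. We want v_3 with N^3 v_3 = 0 but N^2 v_3 ≠ 0; then v_{j-1} := N · v_j for j = 3, …, 2.

Pick v_3 = (0, 1, 0, 0)ᵀ.
Then v_2 = N · v_3 = (-2, 1, -1, 2)ᵀ.
Then v_1 = N · v_2 = (-3, 0, 0, 2)ᵀ.

Sanity check: (A − (6)·I) v_1 = (0, 0, 0, 0)ᵀ = 0. ✓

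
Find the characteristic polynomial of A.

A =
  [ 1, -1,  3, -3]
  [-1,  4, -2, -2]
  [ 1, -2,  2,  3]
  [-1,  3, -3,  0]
x^4 - 7*x^3 + 18*x^2 - 20*x + 8

Expanding det(x·I − A) (e.g. by cofactor expansion or by noting that A is similar to its Jordan form J, which has the same characteristic polynomial as A) gives
  χ_A(x) = x^4 - 7*x^3 + 18*x^2 - 20*x + 8
which factors as (x - 2)^3*(x - 1). The eigenvalues (with algebraic multiplicities) are λ = 1 with multiplicity 1, λ = 2 with multiplicity 3.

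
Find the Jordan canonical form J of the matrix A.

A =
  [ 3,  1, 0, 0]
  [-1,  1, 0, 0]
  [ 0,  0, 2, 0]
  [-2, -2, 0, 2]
J_2(2) ⊕ J_1(2) ⊕ J_1(2)

The characteristic polynomial is
  det(x·I − A) = x^4 - 8*x^3 + 24*x^2 - 32*x + 16 = (x - 2)^4

Eigenvalues and multiplicities (the geometric multiplicity of λ is n − rank(A − λI), which equals the number of Jordan blocks for λ):
  λ = 2: algebraic multiplicity = 4, geometric multiplicity = 3

Determining the block sizes for each eigenvalue:
  λ = 2: 3 blocks summing to 4 forces exactly one block of size 2 and the rest size 1 → block sizes [2, 1, 1]

Assembling the blocks gives a Jordan form
J =
  [2, 1, 0, 0]
  [0, 2, 0, 0]
  [0, 0, 2, 0]
  [0, 0, 0, 2]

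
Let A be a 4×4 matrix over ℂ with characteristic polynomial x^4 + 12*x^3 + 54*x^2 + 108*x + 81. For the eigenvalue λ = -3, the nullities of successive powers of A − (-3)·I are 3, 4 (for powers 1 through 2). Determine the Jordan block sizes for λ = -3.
Block sizes for λ = -3: [2, 1, 1]

From the dimensions of kernels of powers, the number of Jordan blocks of size at least j is d_j − d_{j−1} where d_j = dim ker(N^j) (with d_0 = 0). Computing the differences gives [3, 1].
The number of blocks of size exactly k is (#blocks of size ≥ k) − (#blocks of size ≥ k + 1), so the partition is: 2 block(s) of size 1, 1 block(s) of size 2.
In nonincreasing order the block sizes are [2, 1, 1].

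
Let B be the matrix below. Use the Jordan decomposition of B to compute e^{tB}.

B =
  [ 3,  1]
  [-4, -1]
e^{tB} =
  [2*t*exp(t) + exp(t), t*exp(t)]
  [-4*t*exp(t), -2*t*exp(t) + exp(t)]

Strategy: write B = P · J · P⁻¹ where J is a Jordan canonical form, so e^{tB} = P · e^{tJ} · P⁻¹, and e^{tJ} can be computed block-by-block.

B has Jordan form
J =
  [1, 1]
  [0, 1]
(up to reordering of blocks).

Per-block formulas:
  For a 2×2 Jordan block J_2(1): exp(t · J_2(1)) = e^(1t)·(I + t·N), where N is the 2×2 nilpotent shift.

After assembling e^{tJ} and conjugating by P, we get:

e^{tB} =
  [2*t*exp(t) + exp(t), t*exp(t)]
  [-4*t*exp(t), -2*t*exp(t) + exp(t)]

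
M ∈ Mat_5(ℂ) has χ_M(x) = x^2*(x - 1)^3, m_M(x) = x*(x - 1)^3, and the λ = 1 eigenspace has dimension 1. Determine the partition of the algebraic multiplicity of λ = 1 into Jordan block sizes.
Block sizes for λ = 1: [3]

Step 1 — from the characteristic polynomial, algebraic multiplicity of λ = 1 is 3. From dim ker(M − (1)·I) = 1, there are exactly 1 Jordan blocks for λ = 1.
Step 2 — from the minimal polynomial, the factor (x − 1)^3 tells us the largest block for λ = 1 has size 3.
Step 3 — with total size 3, 1 blocks, and largest block 3, the block sizes (in nonincreasing order) are [3].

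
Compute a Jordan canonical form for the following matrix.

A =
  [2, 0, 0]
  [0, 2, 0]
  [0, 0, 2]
J_1(2) ⊕ J_1(2) ⊕ J_1(2)

The characteristic polynomial is
  det(x·I − A) = x^3 - 6*x^2 + 12*x - 8 = (x - 2)^3

Eigenvalues and multiplicities (the geometric multiplicity of λ is n − rank(A − λI), which equals the number of Jordan blocks for λ):
  λ = 2: algebraic multiplicity = 3, geometric multiplicity = 3

Determining the block sizes for each eigenvalue:
  λ = 2: gm = am = 3, so every block has size 1 → block sizes [1, 1, 1]

Assembling the blocks gives a Jordan form
J =
  [2, 0, 0]
  [0, 2, 0]
  [0, 0, 2]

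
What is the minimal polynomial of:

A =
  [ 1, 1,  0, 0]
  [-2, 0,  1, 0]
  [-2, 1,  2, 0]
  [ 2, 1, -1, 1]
x^3 - 3*x^2 + 3*x - 1

The characteristic polynomial is χ_A(x) = (x - 1)^4, so the eigenvalues are known. The minimal polynomial is
  m_A(x) = Π_λ (x − λ)^{k_λ}
where k_λ is the size of the *largest* Jordan block for λ (equivalently, the smallest k with (A − λI)^k v = 0 for every generalised eigenvector v of λ).

  λ = 1: largest Jordan block has size 3, contributing (x − 1)^3

So m_A(x) = (x - 1)^3 = x^3 - 3*x^2 + 3*x - 1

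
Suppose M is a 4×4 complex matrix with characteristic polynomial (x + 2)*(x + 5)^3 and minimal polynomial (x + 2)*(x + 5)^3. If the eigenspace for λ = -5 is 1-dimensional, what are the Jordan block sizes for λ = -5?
Block sizes for λ = -5: [3]

Step 1 — from the characteristic polynomial, algebraic multiplicity of λ = -5 is 3. From dim ker(M − (-5)·I) = 1, there are exactly 1 Jordan blocks for λ = -5.
Step 2 — from the minimal polynomial, the factor (x + 5)^3 tells us the largest block for λ = -5 has size 3.
Step 3 — with total size 3, 1 blocks, and largest block 3, the block sizes (in nonincreasing order) are [3].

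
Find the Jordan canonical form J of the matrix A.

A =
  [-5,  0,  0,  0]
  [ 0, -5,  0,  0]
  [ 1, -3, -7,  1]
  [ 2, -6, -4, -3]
J_2(-5) ⊕ J_1(-5) ⊕ J_1(-5)

The characteristic polynomial is
  det(x·I − A) = x^4 + 20*x^3 + 150*x^2 + 500*x + 625 = (x + 5)^4

Eigenvalues and multiplicities (the geometric multiplicity of λ is n − rank(A − λI), which equals the number of Jordan blocks for λ):
  λ = -5: algebraic multiplicity = 4, geometric multiplicity = 3

Determining the block sizes for each eigenvalue:
  λ = -5: 3 blocks summing to 4 forces exactly one block of size 2 and the rest size 1 → block sizes [2, 1, 1]

Assembling the blocks gives a Jordan form
J =
  [-5,  1,  0,  0]
  [ 0, -5,  0,  0]
  [ 0,  0, -5,  0]
  [ 0,  0,  0, -5]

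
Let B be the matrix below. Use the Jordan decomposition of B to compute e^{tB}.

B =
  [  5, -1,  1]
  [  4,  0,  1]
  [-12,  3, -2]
e^{tB} =
  [4*t*exp(t) + exp(t), -t*exp(t), t*exp(t)]
  [4*t*exp(t), -t*exp(t) + exp(t), t*exp(t)]
  [-12*t*exp(t), 3*t*exp(t), -3*t*exp(t) + exp(t)]

Strategy: write B = P · J · P⁻¹ where J is a Jordan canonical form, so e^{tB} = P · e^{tJ} · P⁻¹, and e^{tJ} can be computed block-by-block.

B has Jordan form
J =
  [1, 1, 0]
  [0, 1, 0]
  [0, 0, 1]
(up to reordering of blocks).

Per-block formulas:
  For a 2×2 Jordan block J_2(1): exp(t · J_2(1)) = e^(1t)·(I + t·N), where N is the 2×2 nilpotent shift.
  For a 1×1 block at λ = 1: exp(t · [1]) = [e^(1t)].

After assembling e^{tJ} and conjugating by P, we get:

e^{tB} =
  [4*t*exp(t) + exp(t), -t*exp(t), t*exp(t)]
  [4*t*exp(t), -t*exp(t) + exp(t), t*exp(t)]
  [-12*t*exp(t), 3*t*exp(t), -3*t*exp(t) + exp(t)]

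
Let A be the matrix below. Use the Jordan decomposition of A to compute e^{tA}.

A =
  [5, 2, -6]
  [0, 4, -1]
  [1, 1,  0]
e^{tA} =
  [-t^2*exp(3*t) + 2*t*exp(3*t) + exp(3*t), 2*t*exp(3*t), 2*t^2*exp(3*t) - 6*t*exp(3*t)]
  [-t^2*exp(3*t)/2, t*exp(3*t) + exp(3*t), t^2*exp(3*t) - t*exp(3*t)]
  [-t^2*exp(3*t)/2 + t*exp(3*t), t*exp(3*t), t^2*exp(3*t) - 3*t*exp(3*t) + exp(3*t)]

Strategy: write A = P · J · P⁻¹ where J is a Jordan canonical form, so e^{tA} = P · e^{tJ} · P⁻¹, and e^{tJ} can be computed block-by-block.

A has Jordan form
J =
  [3, 1, 0]
  [0, 3, 1]
  [0, 0, 3]
(up to reordering of blocks).

Per-block formulas:
  For a 3×3 Jordan block J_3(3): exp(t · J_3(3)) = e^(3t)·(I + t·N + (t^2/2)·N^2), where N is the 3×3 nilpotent shift.

After assembling e^{tJ} and conjugating by P, we get:

e^{tA} =
  [-t^2*exp(3*t) + 2*t*exp(3*t) + exp(3*t), 2*t*exp(3*t), 2*t^2*exp(3*t) - 6*t*exp(3*t)]
  [-t^2*exp(3*t)/2, t*exp(3*t) + exp(3*t), t^2*exp(3*t) - t*exp(3*t)]
  [-t^2*exp(3*t)/2 + t*exp(3*t), t*exp(3*t), t^2*exp(3*t) - 3*t*exp(3*t) + exp(3*t)]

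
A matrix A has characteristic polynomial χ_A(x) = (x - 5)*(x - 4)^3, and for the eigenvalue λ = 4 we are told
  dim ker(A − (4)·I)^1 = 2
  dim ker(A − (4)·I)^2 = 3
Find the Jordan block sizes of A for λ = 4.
Block sizes for λ = 4: [2, 1]

From the dimensions of kernels of powers, the number of Jordan blocks of size at least j is d_j − d_{j−1} where d_j = dim ker(N^j) (with d_0 = 0). Computing the differences gives [2, 1].
The number of blocks of size exactly k is (#blocks of size ≥ k) − (#blocks of size ≥ k + 1), so the partition is: 1 block(s) of size 1, 1 block(s) of size 2.
In nonincreasing order the block sizes are [2, 1].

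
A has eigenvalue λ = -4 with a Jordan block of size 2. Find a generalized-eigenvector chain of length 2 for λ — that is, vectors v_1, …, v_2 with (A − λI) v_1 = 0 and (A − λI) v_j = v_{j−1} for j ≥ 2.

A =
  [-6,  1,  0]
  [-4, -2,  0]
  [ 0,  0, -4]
A Jordan chain for λ = -4 of length 2:
v_1 = (-2, -4, 0)ᵀ
v_2 = (1, 0, 0)ᵀ

Let N = A − (-4)·I. We want v_2 with N^2 v_2 = 0 but N^1 v_2 ≠ 0; then v_{j-1} := N · v_j for j = 2, …, 2.

Pick v_2 = (1, 0, 0)ᵀ.
Then v_1 = N · v_2 = (-2, -4, 0)ᵀ.

Sanity check: (A − (-4)·I) v_1 = (0, 0, 0)ᵀ = 0. ✓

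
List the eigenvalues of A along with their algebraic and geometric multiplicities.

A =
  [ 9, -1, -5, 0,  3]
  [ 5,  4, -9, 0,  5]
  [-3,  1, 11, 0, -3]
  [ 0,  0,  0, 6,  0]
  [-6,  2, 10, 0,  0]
λ = 6: alg = 5, geom = 3

Step 1 — factor the characteristic polynomial to read off the algebraic multiplicities:
  χ_A(x) = (x - 6)^5

Step 2 — compute geometric multiplicities via the rank-nullity identity g(λ) = n − rank(A − λI):
  rank(A − (6)·I) = 2, so dim ker(A − (6)·I) = n − 2 = 3

Summary:
  λ = 6: algebraic multiplicity = 5, geometric multiplicity = 3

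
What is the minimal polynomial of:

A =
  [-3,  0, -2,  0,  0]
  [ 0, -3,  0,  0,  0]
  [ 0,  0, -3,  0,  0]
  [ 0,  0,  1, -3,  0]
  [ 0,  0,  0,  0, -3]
x^2 + 6*x + 9

The characteristic polynomial is χ_A(x) = (x + 3)^5, so the eigenvalues are known. The minimal polynomial is
  m_A(x) = Π_λ (x − λ)^{k_λ}
where k_λ is the size of the *largest* Jordan block for λ (equivalently, the smallest k with (A − λI)^k v = 0 for every generalised eigenvector v of λ).

  λ = -3: largest Jordan block has size 2, contributing (x + 3)^2

So m_A(x) = (x + 3)^2 = x^2 + 6*x + 9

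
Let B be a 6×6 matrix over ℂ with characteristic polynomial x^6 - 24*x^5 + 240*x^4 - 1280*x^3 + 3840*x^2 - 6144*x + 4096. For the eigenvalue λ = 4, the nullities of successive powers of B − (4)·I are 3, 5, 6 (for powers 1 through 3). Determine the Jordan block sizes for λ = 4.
Block sizes for λ = 4: [3, 2, 1]

From the dimensions of kernels of powers, the number of Jordan blocks of size at least j is d_j − d_{j−1} where d_j = dim ker(N^j) (with d_0 = 0). Computing the differences gives [3, 2, 1].
The number of blocks of size exactly k is (#blocks of size ≥ k) − (#blocks of size ≥ k + 1), so the partition is: 1 block(s) of size 1, 1 block(s) of size 2, 1 block(s) of size 3.
In nonincreasing order the block sizes are [3, 2, 1].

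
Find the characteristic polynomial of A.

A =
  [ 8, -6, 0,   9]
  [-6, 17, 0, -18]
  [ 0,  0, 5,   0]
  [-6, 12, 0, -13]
x^4 - 17*x^3 + 105*x^2 - 275*x + 250

Expanding det(x·I − A) (e.g. by cofactor expansion or by noting that A is similar to its Jordan form J, which has the same characteristic polynomial as A) gives
  χ_A(x) = x^4 - 17*x^3 + 105*x^2 - 275*x + 250
which factors as (x - 5)^3*(x - 2). The eigenvalues (with algebraic multiplicities) are λ = 2 with multiplicity 1, λ = 5 with multiplicity 3.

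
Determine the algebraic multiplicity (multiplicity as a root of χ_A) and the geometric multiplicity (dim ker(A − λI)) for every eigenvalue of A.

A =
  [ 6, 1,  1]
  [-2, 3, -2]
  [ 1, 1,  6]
λ = 5: alg = 3, geom = 2

Step 1 — factor the characteristic polynomial to read off the algebraic multiplicities:
  χ_A(x) = (x - 5)^3

Step 2 — compute geometric multiplicities via the rank-nullity identity g(λ) = n − rank(A − λI):
  rank(A − (5)·I) = 1, so dim ker(A − (5)·I) = n − 1 = 2

Summary:
  λ = 5: algebraic multiplicity = 3, geometric multiplicity = 2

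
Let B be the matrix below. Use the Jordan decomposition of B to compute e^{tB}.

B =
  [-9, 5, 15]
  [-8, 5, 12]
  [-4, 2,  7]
e^{tB} =
  [-10*t*exp(t) + exp(t), 5*t*exp(t), 15*t*exp(t)]
  [-8*t*exp(t), 4*t*exp(t) + exp(t), 12*t*exp(t)]
  [-4*t*exp(t), 2*t*exp(t), 6*t*exp(t) + exp(t)]

Strategy: write B = P · J · P⁻¹ where J is a Jordan canonical form, so e^{tB} = P · e^{tJ} · P⁻¹, and e^{tJ} can be computed block-by-block.

B has Jordan form
J =
  [1, 1, 0]
  [0, 1, 0]
  [0, 0, 1]
(up to reordering of blocks).

Per-block formulas:
  For a 1×1 block at λ = 1: exp(t · [1]) = [e^(1t)].
  For a 2×2 Jordan block J_2(1): exp(t · J_2(1)) = e^(1t)·(I + t·N), where N is the 2×2 nilpotent shift.

After assembling e^{tJ} and conjugating by P, we get:

e^{tB} =
  [-10*t*exp(t) + exp(t), 5*t*exp(t), 15*t*exp(t)]
  [-8*t*exp(t), 4*t*exp(t) + exp(t), 12*t*exp(t)]
  [-4*t*exp(t), 2*t*exp(t), 6*t*exp(t) + exp(t)]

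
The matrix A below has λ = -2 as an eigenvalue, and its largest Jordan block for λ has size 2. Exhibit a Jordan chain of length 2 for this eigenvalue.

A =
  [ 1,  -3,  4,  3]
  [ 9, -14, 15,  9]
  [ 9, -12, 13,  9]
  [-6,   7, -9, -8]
A Jordan chain for λ = -2 of length 2:
v_1 = (3, 9, 9, -6)ᵀ
v_2 = (1, 0, 0, 0)ᵀ

Let N = A − (-2)·I. We want v_2 with N^2 v_2 = 0 but N^1 v_2 ≠ 0; then v_{j-1} := N · v_j for j = 2, …, 2.

Pick v_2 = (1, 0, 0, 0)ᵀ.
Then v_1 = N · v_2 = (3, 9, 9, -6)ᵀ.

Sanity check: (A − (-2)·I) v_1 = (0, 0, 0, 0)ᵀ = 0. ✓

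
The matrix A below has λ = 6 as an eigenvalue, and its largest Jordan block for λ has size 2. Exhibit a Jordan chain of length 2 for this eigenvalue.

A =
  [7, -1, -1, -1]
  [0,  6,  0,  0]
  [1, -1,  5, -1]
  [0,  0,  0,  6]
A Jordan chain for λ = 6 of length 2:
v_1 = (1, 0, 1, 0)ᵀ
v_2 = (1, 0, 0, 0)ᵀ

Let N = A − (6)·I. We want v_2 with N^2 v_2 = 0 but N^1 v_2 ≠ 0; then v_{j-1} := N · v_j for j = 2, …, 2.

Pick v_2 = (1, 0, 0, 0)ᵀ.
Then v_1 = N · v_2 = (1, 0, 1, 0)ᵀ.

Sanity check: (A − (6)·I) v_1 = (0, 0, 0, 0)ᵀ = 0. ✓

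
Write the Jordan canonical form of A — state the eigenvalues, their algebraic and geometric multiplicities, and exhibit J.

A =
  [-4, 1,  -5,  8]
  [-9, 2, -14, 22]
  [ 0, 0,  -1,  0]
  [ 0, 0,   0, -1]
J_3(-1) ⊕ J_1(-1)

The characteristic polynomial is
  det(x·I − A) = x^4 + 4*x^3 + 6*x^2 + 4*x + 1 = (x + 1)^4

Eigenvalues and multiplicities (the geometric multiplicity of λ is n − rank(A − λI), which equals the number of Jordan blocks for λ):
  λ = -1: algebraic multiplicity = 4, geometric multiplicity = 2

Determining the block sizes for each eigenvalue:
  λ = -1: with am = 4 and gm = 2, the partition is not yet determined (e.g. several partitions of 4 into 2 parts exist). Let N = A − (-1)·I. Computing rank(N^1) = 2, rank(N^2) = 1, rank(N^3) = 0; the number of blocks of size ≥ j is rank(N^{j−1}) − rank(N^j), giving [2, 1, 1]. So we have 1 block(s) of size 3, 1 block(s) of size 1 → block sizes [3, 1]

Assembling the blocks gives a Jordan form
J =
  [-1,  1,  0,  0]
  [ 0, -1,  1,  0]
  [ 0,  0, -1,  0]
  [ 0,  0,  0, -1]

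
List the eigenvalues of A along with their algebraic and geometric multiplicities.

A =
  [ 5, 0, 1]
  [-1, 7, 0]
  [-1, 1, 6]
λ = 6: alg = 3, geom = 1

Step 1 — factor the characteristic polynomial to read off the algebraic multiplicities:
  χ_A(x) = (x - 6)^3

Step 2 — compute geometric multiplicities via the rank-nullity identity g(λ) = n − rank(A − λI):
  rank(A − (6)·I) = 2, so dim ker(A − (6)·I) = n − 2 = 1

Summary:
  λ = 6: algebraic multiplicity = 3, geometric multiplicity = 1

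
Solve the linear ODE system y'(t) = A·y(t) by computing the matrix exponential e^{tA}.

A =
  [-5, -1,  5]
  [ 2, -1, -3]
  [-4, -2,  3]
e^{tA} =
  [-3*t^2*exp(-t) - 4*t*exp(-t) + exp(-t), -3*t^2*exp(-t) - t*exp(-t), 3*t^2*exp(-t)/2 + 5*t*exp(-t)]
  [2*t^2*exp(-t) + 2*t*exp(-t), 2*t^2*exp(-t) + exp(-t), -t^2*exp(-t) - 3*t*exp(-t)]
  [-2*t^2*exp(-t) - 4*t*exp(-t), -2*t^2*exp(-t) - 2*t*exp(-t), t^2*exp(-t) + 4*t*exp(-t) + exp(-t)]

Strategy: write A = P · J · P⁻¹ where J is a Jordan canonical form, so e^{tA} = P · e^{tJ} · P⁻¹, and e^{tJ} can be computed block-by-block.

A has Jordan form
J =
  [-1,  1,  0]
  [ 0, -1,  1]
  [ 0,  0, -1]
(up to reordering of blocks).

Per-block formulas:
  For a 3×3 Jordan block J_3(-1): exp(t · J_3(-1)) = e^(-1t)·(I + t·N + (t^2/2)·N^2), where N is the 3×3 nilpotent shift.

After assembling e^{tJ} and conjugating by P, we get:

e^{tA} =
  [-3*t^2*exp(-t) - 4*t*exp(-t) + exp(-t), -3*t^2*exp(-t) - t*exp(-t), 3*t^2*exp(-t)/2 + 5*t*exp(-t)]
  [2*t^2*exp(-t) + 2*t*exp(-t), 2*t^2*exp(-t) + exp(-t), -t^2*exp(-t) - 3*t*exp(-t)]
  [-2*t^2*exp(-t) - 4*t*exp(-t), -2*t^2*exp(-t) - 2*t*exp(-t), t^2*exp(-t) + 4*t*exp(-t) + exp(-t)]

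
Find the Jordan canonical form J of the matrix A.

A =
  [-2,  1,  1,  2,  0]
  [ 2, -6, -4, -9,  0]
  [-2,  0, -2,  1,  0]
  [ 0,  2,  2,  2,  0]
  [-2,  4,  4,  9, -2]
J_2(-2) ⊕ J_2(-2) ⊕ J_1(-2)

The characteristic polynomial is
  det(x·I − A) = x^5 + 10*x^4 + 40*x^3 + 80*x^2 + 80*x + 32 = (x + 2)^5

Eigenvalues and multiplicities (the geometric multiplicity of λ is n − rank(A − λI), which equals the number of Jordan blocks for λ):
  λ = -2: algebraic multiplicity = 5, geometric multiplicity = 3

Determining the block sizes for each eigenvalue:
  λ = -2: with am = 5 and gm = 3, the partition is not yet determined (e.g. several partitions of 5 into 3 parts exist). Let N = A − (-2)·I. Computing rank(N^1) = 2, rank(N^2) = 0; the number of blocks of size ≥ j is rank(N^{j−1}) − rank(N^j), giving [3, 2]. So we have 2 block(s) of size 2, 1 block(s) of size 1 → block sizes [2, 2, 1]

Assembling the blocks gives a Jordan form
J =
  [-2,  1,  0,  0,  0]
  [ 0, -2,  0,  0,  0]
  [ 0,  0, -2,  1,  0]
  [ 0,  0,  0, -2,  0]
  [ 0,  0,  0,  0, -2]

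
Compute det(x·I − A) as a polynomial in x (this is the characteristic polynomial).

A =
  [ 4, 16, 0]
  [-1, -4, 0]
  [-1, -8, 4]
x^3 - 4*x^2

Expanding det(x·I − A) (e.g. by cofactor expansion or by noting that A is similar to its Jordan form J, which has the same characteristic polynomial as A) gives
  χ_A(x) = x^3 - 4*x^2
which factors as x^2*(x - 4). The eigenvalues (with algebraic multiplicities) are λ = 0 with multiplicity 2, λ = 4 with multiplicity 1.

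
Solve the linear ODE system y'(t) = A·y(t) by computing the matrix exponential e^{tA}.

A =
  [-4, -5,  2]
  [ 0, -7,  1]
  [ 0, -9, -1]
e^{tA} =
  [exp(-4*t), -3*t^2*exp(-4*t)/2 - 5*t*exp(-4*t), t^2*exp(-4*t)/2 + 2*t*exp(-4*t)]
  [0, -3*t*exp(-4*t) + exp(-4*t), t*exp(-4*t)]
  [0, -9*t*exp(-4*t), 3*t*exp(-4*t) + exp(-4*t)]

Strategy: write A = P · J · P⁻¹ where J is a Jordan canonical form, so e^{tA} = P · e^{tJ} · P⁻¹, and e^{tJ} can be computed block-by-block.

A has Jordan form
J =
  [-4,  1,  0]
  [ 0, -4,  1]
  [ 0,  0, -4]
(up to reordering of blocks).

Per-block formulas:
  For a 3×3 Jordan block J_3(-4): exp(t · J_3(-4)) = e^(-4t)·(I + t·N + (t^2/2)·N^2), where N is the 3×3 nilpotent shift.

After assembling e^{tJ} and conjugating by P, we get:

e^{tA} =
  [exp(-4*t), -3*t^2*exp(-4*t)/2 - 5*t*exp(-4*t), t^2*exp(-4*t)/2 + 2*t*exp(-4*t)]
  [0, -3*t*exp(-4*t) + exp(-4*t), t*exp(-4*t)]
  [0, -9*t*exp(-4*t), 3*t*exp(-4*t) + exp(-4*t)]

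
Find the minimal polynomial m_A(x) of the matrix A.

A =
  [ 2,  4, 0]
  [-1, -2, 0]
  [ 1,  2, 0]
x^2

The characteristic polynomial is χ_A(x) = x^3, so the eigenvalues are known. The minimal polynomial is
  m_A(x) = Π_λ (x − λ)^{k_λ}
where k_λ is the size of the *largest* Jordan block for λ (equivalently, the smallest k with (A − λI)^k v = 0 for every generalised eigenvector v of λ).

  λ = 0: largest Jordan block has size 2, contributing (x − 0)^2

So m_A(x) = x^2 = x^2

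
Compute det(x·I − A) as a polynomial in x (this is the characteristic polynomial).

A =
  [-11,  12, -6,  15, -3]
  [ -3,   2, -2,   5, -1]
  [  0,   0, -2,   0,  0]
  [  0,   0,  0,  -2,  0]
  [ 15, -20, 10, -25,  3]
x^5 + 10*x^4 + 40*x^3 + 80*x^2 + 80*x + 32

Expanding det(x·I − A) (e.g. by cofactor expansion or by noting that A is similar to its Jordan form J, which has the same characteristic polynomial as A) gives
  χ_A(x) = x^5 + 10*x^4 + 40*x^3 + 80*x^2 + 80*x + 32
which factors as (x + 2)^5. The eigenvalues (with algebraic multiplicities) are λ = -2 with multiplicity 5.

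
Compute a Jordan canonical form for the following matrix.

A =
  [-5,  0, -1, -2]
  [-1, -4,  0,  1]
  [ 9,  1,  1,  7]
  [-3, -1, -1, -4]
J_3(-3) ⊕ J_1(-3)

The characteristic polynomial is
  det(x·I − A) = x^4 + 12*x^3 + 54*x^2 + 108*x + 81 = (x + 3)^4

Eigenvalues and multiplicities (the geometric multiplicity of λ is n − rank(A − λI), which equals the number of Jordan blocks for λ):
  λ = -3: algebraic multiplicity = 4, geometric multiplicity = 2

Determining the block sizes for each eigenvalue:
  λ = -3: with am = 4 and gm = 2, the partition is not yet determined (e.g. several partitions of 4 into 2 parts exist). Let N = A − (-3)·I. Computing rank(N^1) = 2, rank(N^2) = 1, rank(N^3) = 0; the number of blocks of size ≥ j is rank(N^{j−1}) − rank(N^j), giving [2, 1, 1]. So we have 1 block(s) of size 3, 1 block(s) of size 1 → block sizes [3, 1]

Assembling the blocks gives a Jordan form
J =
  [-3,  1,  0,  0]
  [ 0, -3,  1,  0]
  [ 0,  0, -3,  0]
  [ 0,  0,  0, -3]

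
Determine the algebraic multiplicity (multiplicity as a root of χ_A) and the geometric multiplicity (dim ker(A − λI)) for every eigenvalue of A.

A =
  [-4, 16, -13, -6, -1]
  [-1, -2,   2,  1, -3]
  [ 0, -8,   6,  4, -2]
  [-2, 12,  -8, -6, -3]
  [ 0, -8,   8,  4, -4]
λ = -2: alg = 5, geom = 2

Step 1 — factor the characteristic polynomial to read off the algebraic multiplicities:
  χ_A(x) = (x + 2)^5

Step 2 — compute geometric multiplicities via the rank-nullity identity g(λ) = n − rank(A − λI):
  rank(A − (-2)·I) = 3, so dim ker(A − (-2)·I) = n − 3 = 2

Summary:
  λ = -2: algebraic multiplicity = 5, geometric multiplicity = 2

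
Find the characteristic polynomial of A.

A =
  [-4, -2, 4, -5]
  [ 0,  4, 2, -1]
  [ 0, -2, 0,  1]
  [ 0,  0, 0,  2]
x^4 - 2*x^3 - 12*x^2 + 40*x - 32

Expanding det(x·I − A) (e.g. by cofactor expansion or by noting that A is similar to its Jordan form J, which has the same characteristic polynomial as A) gives
  χ_A(x) = x^4 - 2*x^3 - 12*x^2 + 40*x - 32
which factors as (x - 2)^3*(x + 4). The eigenvalues (with algebraic multiplicities) are λ = -4 with multiplicity 1, λ = 2 with multiplicity 3.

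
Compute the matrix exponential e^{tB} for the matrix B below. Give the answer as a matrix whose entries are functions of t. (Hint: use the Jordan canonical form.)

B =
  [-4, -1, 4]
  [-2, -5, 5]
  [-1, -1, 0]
e^{tB} =
  [-t^2*exp(-3*t)/2 - t*exp(-3*t) + exp(-3*t), -t^2*exp(-3*t)/2 - t*exp(-3*t), 3*t^2*exp(-3*t)/2 + 4*t*exp(-3*t)]
  [t^2*exp(-3*t)/2 - 2*t*exp(-3*t), t^2*exp(-3*t)/2 - 2*t*exp(-3*t) + exp(-3*t), -3*t^2*exp(-3*t)/2 + 5*t*exp(-3*t)]
  [-t*exp(-3*t), -t*exp(-3*t), 3*t*exp(-3*t) + exp(-3*t)]

Strategy: write B = P · J · P⁻¹ where J is a Jordan canonical form, so e^{tB} = P · e^{tJ} · P⁻¹, and e^{tJ} can be computed block-by-block.

B has Jordan form
J =
  [-3,  1,  0]
  [ 0, -3,  1]
  [ 0,  0, -3]
(up to reordering of blocks).

Per-block formulas:
  For a 3×3 Jordan block J_3(-3): exp(t · J_3(-3)) = e^(-3t)·(I + t·N + (t^2/2)·N^2), where N is the 3×3 nilpotent shift.

After assembling e^{tJ} and conjugating by P, we get:

e^{tB} =
  [-t^2*exp(-3*t)/2 - t*exp(-3*t) + exp(-3*t), -t^2*exp(-3*t)/2 - t*exp(-3*t), 3*t^2*exp(-3*t)/2 + 4*t*exp(-3*t)]
  [t^2*exp(-3*t)/2 - 2*t*exp(-3*t), t^2*exp(-3*t)/2 - 2*t*exp(-3*t) + exp(-3*t), -3*t^2*exp(-3*t)/2 + 5*t*exp(-3*t)]
  [-t*exp(-3*t), -t*exp(-3*t), 3*t*exp(-3*t) + exp(-3*t)]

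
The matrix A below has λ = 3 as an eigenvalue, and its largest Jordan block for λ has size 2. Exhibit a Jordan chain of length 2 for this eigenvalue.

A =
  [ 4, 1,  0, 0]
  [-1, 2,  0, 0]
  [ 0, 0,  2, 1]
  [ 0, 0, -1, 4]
A Jordan chain for λ = 3 of length 2:
v_1 = (1, -1, 0, 0)ᵀ
v_2 = (1, 0, 0, 0)ᵀ

Let N = A − (3)·I. We want v_2 with N^2 v_2 = 0 but N^1 v_2 ≠ 0; then v_{j-1} := N · v_j for j = 2, …, 2.

Pick v_2 = (1, 0, 0, 0)ᵀ.
Then v_1 = N · v_2 = (1, -1, 0, 0)ᵀ.

Sanity check: (A − (3)·I) v_1 = (0, 0, 0, 0)ᵀ = 0. ✓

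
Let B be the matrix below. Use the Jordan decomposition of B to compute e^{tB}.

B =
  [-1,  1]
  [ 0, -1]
e^{tB} =
  [exp(-t), t*exp(-t)]
  [0, exp(-t)]

Strategy: write B = P · J · P⁻¹ where J is a Jordan canonical form, so e^{tB} = P · e^{tJ} · P⁻¹, and e^{tJ} can be computed block-by-block.

B has Jordan form
J =
  [-1,  1]
  [ 0, -1]
(up to reordering of blocks).

Per-block formulas:
  For a 2×2 Jordan block J_2(-1): exp(t · J_2(-1)) = e^(-1t)·(I + t·N), where N is the 2×2 nilpotent shift.

After assembling e^{tJ} and conjugating by P, we get:

e^{tB} =
  [exp(-t), t*exp(-t)]
  [0, exp(-t)]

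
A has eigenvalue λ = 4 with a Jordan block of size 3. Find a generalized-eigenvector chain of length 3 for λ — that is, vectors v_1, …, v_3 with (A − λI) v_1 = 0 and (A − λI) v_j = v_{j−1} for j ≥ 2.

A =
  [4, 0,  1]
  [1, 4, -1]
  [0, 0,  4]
A Jordan chain for λ = 4 of length 3:
v_1 = (0, 1, 0)ᵀ
v_2 = (1, -1, 0)ᵀ
v_3 = (0, 0, 1)ᵀ

Let N = A − (4)·I. We want v_3 with N^3 v_3 = 0 but N^2 v_3 ≠ 0; then v_{j-1} := N · v_j for j = 3, …, 2.

Pick v_3 = (0, 0, 1)ᵀ.
Then v_2 = N · v_3 = (1, -1, 0)ᵀ.
Then v_1 = N · v_2 = (0, 1, 0)ᵀ.

Sanity check: (A − (4)·I) v_1 = (0, 0, 0)ᵀ = 0. ✓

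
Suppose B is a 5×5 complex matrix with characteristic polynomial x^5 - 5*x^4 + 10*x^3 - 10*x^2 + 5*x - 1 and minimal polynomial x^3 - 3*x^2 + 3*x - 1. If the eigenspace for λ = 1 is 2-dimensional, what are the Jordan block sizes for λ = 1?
Block sizes for λ = 1: [3, 2]

Step 1 — from the characteristic polynomial, algebraic multiplicity of λ = 1 is 5. From dim ker(B − (1)·I) = 2, there are exactly 2 Jordan blocks for λ = 1.
Step 2 — from the minimal polynomial, the factor (x − 1)^3 tells us the largest block for λ = 1 has size 3.
Step 3 — with total size 5, 2 blocks, and largest block 3, the block sizes (in nonincreasing order) are [3, 2].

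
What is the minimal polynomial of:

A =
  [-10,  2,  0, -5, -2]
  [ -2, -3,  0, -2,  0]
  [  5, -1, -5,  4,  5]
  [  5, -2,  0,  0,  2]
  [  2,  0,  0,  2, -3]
x^4 + 18*x^3 + 120*x^2 + 350*x + 375

The characteristic polynomial is χ_A(x) = (x + 3)^2*(x + 5)^3, so the eigenvalues are known. The minimal polynomial is
  m_A(x) = Π_λ (x − λ)^{k_λ}
where k_λ is the size of the *largest* Jordan block for λ (equivalently, the smallest k with (A − λI)^k v = 0 for every generalised eigenvector v of λ).

  λ = -5: largest Jordan block has size 3, contributing (x + 5)^3
  λ = -3: largest Jordan block has size 1, contributing (x + 3)

So m_A(x) = (x + 3)*(x + 5)^3 = x^4 + 18*x^3 + 120*x^2 + 350*x + 375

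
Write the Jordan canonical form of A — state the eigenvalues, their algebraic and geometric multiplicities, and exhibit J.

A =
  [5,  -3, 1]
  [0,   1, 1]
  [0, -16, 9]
J_3(5)

The characteristic polynomial is
  det(x·I − A) = x^3 - 15*x^2 + 75*x - 125 = (x - 5)^3

Eigenvalues and multiplicities (the geometric multiplicity of λ is n − rank(A − λI), which equals the number of Jordan blocks for λ):
  λ = 5: algebraic multiplicity = 3, geometric multiplicity = 1

Determining the block sizes for each eigenvalue:
  λ = 5: one block (gm = 1), so the single block has size am = 3 → block sizes [3]

Assembling the blocks gives a Jordan form
J =
  [5, 1, 0]
  [0, 5, 1]
  [0, 0, 5]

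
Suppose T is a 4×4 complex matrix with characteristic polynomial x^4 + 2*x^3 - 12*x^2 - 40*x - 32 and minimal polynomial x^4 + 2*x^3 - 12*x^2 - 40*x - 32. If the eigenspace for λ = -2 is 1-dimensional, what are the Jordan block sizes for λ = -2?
Block sizes for λ = -2: [3]

Step 1 — from the characteristic polynomial, algebraic multiplicity of λ = -2 is 3. From dim ker(T − (-2)·I) = 1, there are exactly 1 Jordan blocks for λ = -2.
Step 2 — from the minimal polynomial, the factor (x + 2)^3 tells us the largest block for λ = -2 has size 3.
Step 3 — with total size 3, 1 blocks, and largest block 3, the block sizes (in nonincreasing order) are [3].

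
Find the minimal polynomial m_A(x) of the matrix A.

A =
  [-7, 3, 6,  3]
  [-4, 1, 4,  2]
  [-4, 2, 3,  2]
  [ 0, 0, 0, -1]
x^2 + 2*x + 1

The characteristic polynomial is χ_A(x) = (x + 1)^4, so the eigenvalues are known. The minimal polynomial is
  m_A(x) = Π_λ (x − λ)^{k_λ}
where k_λ is the size of the *largest* Jordan block for λ (equivalently, the smallest k with (A − λI)^k v = 0 for every generalised eigenvector v of λ).

  λ = -1: largest Jordan block has size 2, contributing (x + 1)^2

So m_A(x) = (x + 1)^2 = x^2 + 2*x + 1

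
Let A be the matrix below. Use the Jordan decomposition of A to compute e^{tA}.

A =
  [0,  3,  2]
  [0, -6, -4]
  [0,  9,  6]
e^{tA} =
  [1, 3*t, 2*t]
  [0, 1 - 6*t, -4*t]
  [0, 9*t, 6*t + 1]

Strategy: write A = P · J · P⁻¹ where J is a Jordan canonical form, so e^{tA} = P · e^{tJ} · P⁻¹, and e^{tJ} can be computed block-by-block.

A has Jordan form
J =
  [0, 1, 0]
  [0, 0, 0]
  [0, 0, 0]
(up to reordering of blocks).

Per-block formulas:
  For a 1×1 block at λ = 0: exp(t · [0]) = [e^(0t)].
  For a 2×2 Jordan block J_2(0): exp(t · J_2(0)) = e^(0t)·(I + t·N), where N is the 2×2 nilpotent shift.

After assembling e^{tJ} and conjugating by P, we get:

e^{tA} =
  [1, 3*t, 2*t]
  [0, 1 - 6*t, -4*t]
  [0, 9*t, 6*t + 1]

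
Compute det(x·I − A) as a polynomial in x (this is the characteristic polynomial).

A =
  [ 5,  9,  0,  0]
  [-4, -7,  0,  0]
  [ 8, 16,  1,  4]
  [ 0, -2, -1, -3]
x^4 + 4*x^3 + 6*x^2 + 4*x + 1

Expanding det(x·I − A) (e.g. by cofactor expansion or by noting that A is similar to its Jordan form J, which has the same characteristic polynomial as A) gives
  χ_A(x) = x^4 + 4*x^3 + 6*x^2 + 4*x + 1
which factors as (x + 1)^4. The eigenvalues (with algebraic multiplicities) are λ = -1 with multiplicity 4.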